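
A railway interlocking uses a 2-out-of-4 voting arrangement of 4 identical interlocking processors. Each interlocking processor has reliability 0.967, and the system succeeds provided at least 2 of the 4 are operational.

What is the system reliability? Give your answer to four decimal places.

R = Σ_{i=2}^{4} C(4,i) p^i (1−p)^{4−i} with p = 0.967
C(4,2)·0.967^2·0.033^2 = 0.006110
C(4,3)·0.967^3·0.033^1 = 0.119359
C(4,4)·0.967^4·0.033^0 = 0.874391
Sum = 0.9999

0.9999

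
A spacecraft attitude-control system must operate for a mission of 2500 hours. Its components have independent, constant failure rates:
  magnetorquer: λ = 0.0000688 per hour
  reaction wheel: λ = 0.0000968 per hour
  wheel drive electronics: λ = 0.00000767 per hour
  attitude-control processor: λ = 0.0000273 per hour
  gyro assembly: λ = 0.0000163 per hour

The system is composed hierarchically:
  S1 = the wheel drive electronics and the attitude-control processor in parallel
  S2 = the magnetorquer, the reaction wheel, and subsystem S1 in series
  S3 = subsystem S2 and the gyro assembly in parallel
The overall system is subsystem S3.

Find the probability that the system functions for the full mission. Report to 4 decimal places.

R(magnetorquer) = exp(−0.0000688 × 2500) = 0.841979
R(reaction wheel) = exp(−0.0000968 × 2500) = 0.785056
R(wheel drive electronics) = exp(−0.00000767 × 2500) = 0.981008
R(attitude-control processor) = exp(−0.0000273 × 2500) = 0.934027
R(gyro assembly) = exp(−0.0000163 × 2500) = 0.960069
Parallel (wheel drive electronics and attitude-control processor): 1 − (1 − 0.981008)(1 − 0.934027) = 0.998747
Series (magnetorquer, reaction wheel, and [0.998747]): 0.841979 × 0.785056 × 0.998747 = 0.660172
Parallel ([0.660172] and gyro assembly): 1 − (1 − 0.660172)(1 − 0.960069) = 0.9864

0.9864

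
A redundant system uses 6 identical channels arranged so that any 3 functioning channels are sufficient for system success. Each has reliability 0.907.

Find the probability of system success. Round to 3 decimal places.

0.999

R = Σ_{i=3}^{6} C(6,i) p^i (1−p)^{6−i} with p = 0.907
C(6,3)·0.907^3·0.093^3 = 0.01200
C(6,4)·0.907^4·0.093^2 = 0.08780
C(6,5)·0.907^5·0.093^1 = 0.34251
C(6,6)·0.907^6·0.093^0 = 0.55673
Sum = 0.999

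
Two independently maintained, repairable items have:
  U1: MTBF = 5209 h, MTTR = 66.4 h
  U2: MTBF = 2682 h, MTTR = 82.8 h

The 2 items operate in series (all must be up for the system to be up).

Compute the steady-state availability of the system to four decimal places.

A(U1) = MTBF/(MTBF+MTTR) = 5209/(5209+66.4) = 0.987413
A(U2) = MTBF/(MTBF+MTTR) = 2682/(2682+82.8) = 0.970052
Series availability: 0.987413 × 0.970052 = 0.9578

0.9578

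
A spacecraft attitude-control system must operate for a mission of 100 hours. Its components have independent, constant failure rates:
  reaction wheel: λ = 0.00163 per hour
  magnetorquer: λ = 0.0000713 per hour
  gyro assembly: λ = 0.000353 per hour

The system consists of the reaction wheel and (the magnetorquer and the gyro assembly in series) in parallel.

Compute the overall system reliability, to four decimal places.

R(reaction wheel) = exp(−0.00163 × 100) = 0.849591
R(magnetorquer) = exp(−0.0000713 × 100) = 0.992895
R(gyro assembly) = exp(−0.000353 × 100) = 0.965316
Series (magnetorquer and gyro assembly): 0.992895 × 0.965316 = 0.958457
Parallel (reaction wheel and [0.958457]): 1 − (1 − 0.849591)(1 − 0.958457) = 0.9938

0.9938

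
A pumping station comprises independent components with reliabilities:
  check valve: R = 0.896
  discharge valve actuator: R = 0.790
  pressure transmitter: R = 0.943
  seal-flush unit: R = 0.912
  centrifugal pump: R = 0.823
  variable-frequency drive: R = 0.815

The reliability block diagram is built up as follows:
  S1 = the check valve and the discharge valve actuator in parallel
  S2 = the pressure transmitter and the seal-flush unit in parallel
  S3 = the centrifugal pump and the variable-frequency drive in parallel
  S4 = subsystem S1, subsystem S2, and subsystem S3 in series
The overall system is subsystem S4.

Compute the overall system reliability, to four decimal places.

Parallel (check valve and discharge valve actuator): 1 − (1 − 0.896000)(1 − 0.790000) = 0.978160
Parallel (pressure transmitter and seal-flush unit): 1 − (1 − 0.943000)(1 − 0.912000) = 0.994984
Parallel (centrifugal pump and variable-frequency drive): 1 − (1 − 0.823000)(1 − 0.815000) = 0.967255
Series ([0.978160], [0.994984], and [0.967255]): 0.978160 × 0.994984 × 0.967255 = 0.9414

0.9414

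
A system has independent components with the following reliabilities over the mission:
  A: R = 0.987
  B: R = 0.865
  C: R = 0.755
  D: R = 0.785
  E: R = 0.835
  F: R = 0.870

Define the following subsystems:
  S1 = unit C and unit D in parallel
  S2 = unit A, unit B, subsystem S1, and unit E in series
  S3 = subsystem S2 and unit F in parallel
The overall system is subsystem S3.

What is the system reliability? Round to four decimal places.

0.9578

Parallel (C and D): 1 − (1 − 0.755000)(1 − 0.785000) = 0.947325
Series (A, B, [0.947325], and E): 0.987000 × 0.865000 × 0.947325 × 0.835000 = 0.675334
Parallel ([0.675334] and F): 1 − (1 − 0.675334)(1 − 0.870000) = 0.9578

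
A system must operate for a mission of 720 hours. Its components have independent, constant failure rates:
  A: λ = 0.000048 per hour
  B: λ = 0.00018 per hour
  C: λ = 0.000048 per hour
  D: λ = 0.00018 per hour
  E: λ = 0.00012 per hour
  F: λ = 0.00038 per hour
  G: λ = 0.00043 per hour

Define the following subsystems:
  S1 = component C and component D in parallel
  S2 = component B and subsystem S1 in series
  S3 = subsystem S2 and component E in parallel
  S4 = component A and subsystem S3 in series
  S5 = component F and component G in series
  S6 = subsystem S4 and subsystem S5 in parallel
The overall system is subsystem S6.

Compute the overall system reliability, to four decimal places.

0.9806

R(A) = exp(−0.000048 × 720) = 0.966030
R(B) = exp(−0.00018 × 720) = 0.878447
R(C) = exp(−0.000048 × 720) = 0.966030
R(D) = exp(−0.00018 × 720) = 0.878447
R(E) = exp(−0.00012 × 720) = 0.917227
R(F) = exp(−0.00038 × 720) = 0.760636
R(G) = exp(−0.00043 × 720) = 0.733740
Parallel (C and D): 1 − (1 − 0.966030)(1 − 0.878447) = 0.995871
Series (B and [0.995871]): 0.878447 × 0.995871 = 0.874820
Parallel ([0.874820] and E): 1 − (1 − 0.874820)(1 − 0.917227) = 0.989638
Series (A and [0.989638]): 0.966030 × 0.989638 = 0.956020
Series (F and G): 0.760636 × 0.733740 = 0.558109
Parallel ([0.956020] and [0.558109]): 1 − (1 − 0.956020)(1 − 0.558109) = 0.9806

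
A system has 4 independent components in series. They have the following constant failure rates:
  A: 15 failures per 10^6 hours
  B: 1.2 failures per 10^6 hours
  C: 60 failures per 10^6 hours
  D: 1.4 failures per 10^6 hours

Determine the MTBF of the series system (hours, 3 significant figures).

Series of exponential components: λ_sys = Σ λ_i
λ_sys = 0.000015 + 0.0000012 + 0.000060 + 0.0000014 = 7.7600e-05 /h
MTBF = 1 / λ_sys = 12900 h

12900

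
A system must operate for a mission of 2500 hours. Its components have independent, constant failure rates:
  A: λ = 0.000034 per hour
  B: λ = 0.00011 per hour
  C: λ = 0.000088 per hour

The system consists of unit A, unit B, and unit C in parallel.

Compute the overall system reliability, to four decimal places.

R(A) = exp(−0.000034 × 2500) = 0.918512
R(B) = exp(−0.00011 × 2500) = 0.759572
R(C) = exp(−0.000088 × 2500) = 0.802519
Parallel (A, B, and C): 1 − (1 − 0.918512)(1 − 0.759572)(1 − 0.802519) = 0.9961

0.9961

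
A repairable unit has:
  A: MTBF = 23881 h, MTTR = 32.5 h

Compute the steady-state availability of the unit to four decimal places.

0.9986

A(A) = MTBF/(MTBF+MTTR) = 23881/(23881+32.5) = 0.9986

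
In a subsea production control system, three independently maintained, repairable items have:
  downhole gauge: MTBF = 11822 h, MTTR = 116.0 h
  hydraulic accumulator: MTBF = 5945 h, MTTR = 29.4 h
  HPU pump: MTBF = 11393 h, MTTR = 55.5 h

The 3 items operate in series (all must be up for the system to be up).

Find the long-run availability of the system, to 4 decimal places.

0.9806

A(downhole gauge) = MTBF/(MTBF+MTTR) = 11822/(11822+116.0) = 0.990283
A(hydraulic accumulator) = MTBF/(MTBF+MTTR) = 5945/(5945+29.4) = 0.995079
A(HPU pump) = MTBF/(MTBF+MTTR) = 11393/(11393+55.5) = 0.995152
Series availability: 0.990283 × 0.995079 × 0.995152 = 0.9806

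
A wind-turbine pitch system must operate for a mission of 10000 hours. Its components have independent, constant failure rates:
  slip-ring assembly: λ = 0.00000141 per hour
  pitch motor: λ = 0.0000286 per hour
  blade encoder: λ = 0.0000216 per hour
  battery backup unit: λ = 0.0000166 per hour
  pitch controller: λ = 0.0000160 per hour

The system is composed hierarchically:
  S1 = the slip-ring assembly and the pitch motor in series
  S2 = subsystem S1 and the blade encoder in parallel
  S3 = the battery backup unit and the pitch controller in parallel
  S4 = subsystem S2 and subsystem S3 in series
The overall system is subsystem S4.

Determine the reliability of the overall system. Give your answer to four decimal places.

0.9282

R(slip-ring assembly) = exp(−0.00000141 × 10000) = 0.985999
R(pitch motor) = exp(−0.0000286 × 10000) = 0.751263
R(blade encoder) = exp(−0.0000216 × 10000) = 0.805735
R(battery backup unit) = exp(−0.0000166 × 10000) = 0.847046
R(pitch controller) = exp(−0.0000160 × 10000) = 0.852144
Series (slip-ring assembly and pitch motor): 0.985999 × 0.751263 = 0.740745
Parallel ([0.740745] and blade encoder): 1 − (1 − 0.740745)(1 − 0.805735) = 0.949636
Parallel (battery backup unit and pitch controller): 1 − (1 − 0.847046)(1 − 0.852144) = 0.977385
Series ([0.949636] and [0.977385]): 0.949636 × 0.977385 = 0.9282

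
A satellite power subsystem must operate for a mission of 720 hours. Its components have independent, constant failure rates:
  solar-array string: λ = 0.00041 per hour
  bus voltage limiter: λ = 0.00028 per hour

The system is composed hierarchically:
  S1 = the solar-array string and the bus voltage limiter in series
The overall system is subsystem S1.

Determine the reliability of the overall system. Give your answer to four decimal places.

0.6085

R(solar-array string) = exp(−0.00041 × 720) = 0.744383
R(bus voltage limiter) = exp(−0.00028 × 720) = 0.817422
Series (solar-array string and bus voltage limiter): 0.744383 × 0.817422 = 0.6085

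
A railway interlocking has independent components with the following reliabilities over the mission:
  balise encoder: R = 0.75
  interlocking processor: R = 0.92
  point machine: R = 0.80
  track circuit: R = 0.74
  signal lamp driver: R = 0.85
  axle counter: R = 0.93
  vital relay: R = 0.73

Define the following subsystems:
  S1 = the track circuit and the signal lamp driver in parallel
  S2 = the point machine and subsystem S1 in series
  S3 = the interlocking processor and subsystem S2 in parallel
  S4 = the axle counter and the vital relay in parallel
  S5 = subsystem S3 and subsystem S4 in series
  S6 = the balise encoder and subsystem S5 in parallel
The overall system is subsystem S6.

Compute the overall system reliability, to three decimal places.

Parallel (track circuit and signal lamp driver): 1 − (1 − 0.74000)(1 − 0.85000) = 0.96100
Series (point machine and [0.96100]): 0.80000 × 0.96100 = 0.76880
Parallel (interlocking processor and [0.76880]): 1 − (1 − 0.92000)(1 − 0.76880) = 0.98150
Parallel (axle counter and vital relay): 1 − (1 − 0.93000)(1 − 0.73000) = 0.98110
Series ([0.98150] and [0.98110]): 0.98150 × 0.98110 = 0.96295
Parallel (balise encoder and [0.96295]): 1 − (1 − 0.75000)(1 − 0.96295) = 0.991

0.991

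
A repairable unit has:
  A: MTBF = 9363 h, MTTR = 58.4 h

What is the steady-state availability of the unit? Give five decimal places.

A(A) = MTBF/(MTBF+MTTR) = 9363/(9363+58.4) = 0.99380

0.99380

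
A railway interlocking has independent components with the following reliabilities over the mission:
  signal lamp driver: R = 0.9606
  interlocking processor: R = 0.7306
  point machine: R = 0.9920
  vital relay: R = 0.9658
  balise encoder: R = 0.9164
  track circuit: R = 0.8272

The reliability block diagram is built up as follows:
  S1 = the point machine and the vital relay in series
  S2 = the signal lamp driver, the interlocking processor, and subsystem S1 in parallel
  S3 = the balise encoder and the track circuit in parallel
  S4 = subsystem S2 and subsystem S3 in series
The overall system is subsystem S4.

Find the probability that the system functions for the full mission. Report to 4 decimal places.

0.9851

Series (point machine and vital relay): 0.992000 × 0.965800 = 0.958074
Parallel (signal lamp driver, interlocking processor, and [0.958074]): 1 − (1 − 0.960600)(1 − 0.730600)(1 − 0.958074) = 0.999555
Parallel (balise encoder and track circuit): 1 − (1 − 0.916400)(1 − 0.827200) = 0.985554
Series ([0.999555] and [0.985554]): 0.999555 × 0.985554 = 0.9851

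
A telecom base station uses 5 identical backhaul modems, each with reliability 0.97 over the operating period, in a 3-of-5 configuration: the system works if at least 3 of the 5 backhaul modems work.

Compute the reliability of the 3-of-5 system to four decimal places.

0.9997

R = Σ_{i=3}^{5} C(5,i) p^i (1−p)^{5−i} with p = 0.97
C(5,3)·0.97^3·0.03^2 = 0.008214
C(5,4)·0.97^4·0.03^1 = 0.132794
C(5,5)·0.97^5·0.03^0 = 0.858734
Sum = 0.9997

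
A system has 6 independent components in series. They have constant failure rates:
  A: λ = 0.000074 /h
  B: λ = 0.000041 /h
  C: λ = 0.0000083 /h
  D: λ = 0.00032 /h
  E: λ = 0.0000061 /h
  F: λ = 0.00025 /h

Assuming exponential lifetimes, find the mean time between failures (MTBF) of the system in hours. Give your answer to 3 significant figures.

1430

Series of exponential components: λ_sys = Σ λ_i
λ_sys = 0.000074 + 0.000041 + 0.0000083 + 0.00032 + 0.0000061 + 0.00025 = 6.9940e-04 /h
MTBF = 1 / λ_sys = 1430 h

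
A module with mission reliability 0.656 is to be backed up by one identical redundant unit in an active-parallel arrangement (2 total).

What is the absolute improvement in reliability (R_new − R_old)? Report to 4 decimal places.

R_before = 0.656
R_after = 1 − (1 − 0.656)^2 = 0.8817
ΔR = 0.8817 − 0.656 = 0.2257

0.2257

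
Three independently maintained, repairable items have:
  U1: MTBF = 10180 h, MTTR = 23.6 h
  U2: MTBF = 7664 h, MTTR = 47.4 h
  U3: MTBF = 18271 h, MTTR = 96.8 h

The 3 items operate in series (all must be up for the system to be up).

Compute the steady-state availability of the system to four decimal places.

A(U1) = MTBF/(MTBF+MTTR) = 10180/(10180+23.6) = 0.997687
A(U2) = MTBF/(MTBF+MTTR) = 7664/(7664+47.4) = 0.993853
A(U3) = MTBF/(MTBF+MTTR) = 18271/(18271+96.8) = 0.994730
Series availability: 0.997687 × 0.993853 × 0.994730 = 0.9863

0.9863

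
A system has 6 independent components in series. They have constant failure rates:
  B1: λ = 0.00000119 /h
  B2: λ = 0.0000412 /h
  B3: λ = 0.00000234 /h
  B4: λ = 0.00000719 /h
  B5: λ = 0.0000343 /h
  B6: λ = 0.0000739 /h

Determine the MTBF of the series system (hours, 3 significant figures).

Series of exponential components: λ_sys = Σ λ_i
λ_sys = 0.00000119 + 0.0000412 + 0.00000234 + 0.00000719 + 0.0000343 + 0.0000739 = 1.6012e-04 /h
MTBF = 1 / λ_sys = 6250 h

6250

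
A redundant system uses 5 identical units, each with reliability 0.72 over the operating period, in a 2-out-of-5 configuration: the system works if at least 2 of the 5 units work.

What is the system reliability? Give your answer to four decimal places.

R = Σ_{i=2}^{5} C(5,i) p^i (1−p)^{5−i} with p = 0.72
C(5,2)·0.72^2·0.28^3 = 0.113799
C(5,3)·0.72^3·0.28^2 = 0.292626
C(5,4)·0.72^4·0.28^1 = 0.376234
C(5,5)·0.72^5·0.28^0 = 0.193492
Sum = 0.9762

0.9762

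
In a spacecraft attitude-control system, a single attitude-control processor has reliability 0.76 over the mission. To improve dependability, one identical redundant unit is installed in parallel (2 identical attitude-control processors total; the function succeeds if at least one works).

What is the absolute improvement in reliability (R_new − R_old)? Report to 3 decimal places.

0.182

R_before = 0.76
R_after = 1 − (1 − 0.76)^2 = 0.942
ΔR = 0.942 − 0.76 = 0.182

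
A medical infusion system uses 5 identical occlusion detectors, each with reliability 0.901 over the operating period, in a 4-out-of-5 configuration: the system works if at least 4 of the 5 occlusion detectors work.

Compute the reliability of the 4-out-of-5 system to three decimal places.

R = Σ_{i=4}^{5} C(5,i) p^i (1−p)^{5−i} with p = 0.901
C(5,4)·0.901^4·0.099^1 = 0.32622
C(5,5)·0.901^5·0.099^0 = 0.59378
Sum = 0.920

0.920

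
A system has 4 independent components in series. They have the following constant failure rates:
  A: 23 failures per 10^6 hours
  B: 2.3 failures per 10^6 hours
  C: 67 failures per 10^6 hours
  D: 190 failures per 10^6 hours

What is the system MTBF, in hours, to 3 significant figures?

3540

Series of exponential components: λ_sys = Σ λ_i
λ_sys = 0.000023 + 0.0000023 + 0.000067 + 0.00019 = 2.8230e-04 /h
MTBF = 1 / λ_sys = 3540 h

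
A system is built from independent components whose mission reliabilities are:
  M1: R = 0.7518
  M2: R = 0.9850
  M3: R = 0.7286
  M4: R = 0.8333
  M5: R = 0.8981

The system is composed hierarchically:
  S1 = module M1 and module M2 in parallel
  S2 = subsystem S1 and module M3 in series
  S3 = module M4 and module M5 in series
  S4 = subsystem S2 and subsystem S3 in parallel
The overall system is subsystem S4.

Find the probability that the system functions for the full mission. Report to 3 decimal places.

Parallel (M1 and M2): 1 − (1 − 0.75180)(1 − 0.98500) = 0.99628
Series ([0.99628] and M3): 0.99628 × 0.72860 = 0.72589
Series (M4 and M5): 0.83330 × 0.89810 = 0.74839
Parallel ([0.72589] and [0.74839]): 1 − (1 − 0.72589)(1 − 0.74839) = 0.931

0.931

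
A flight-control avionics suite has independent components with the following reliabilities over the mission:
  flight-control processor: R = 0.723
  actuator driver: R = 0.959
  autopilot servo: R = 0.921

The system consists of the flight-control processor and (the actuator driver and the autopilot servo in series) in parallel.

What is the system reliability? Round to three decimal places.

0.968

Series (actuator driver and autopilot servo): 0.95900 × 0.92100 = 0.88324
Parallel (flight-control processor and [0.88324]): 1 − (1 − 0.72300)(1 − 0.88324) = 0.968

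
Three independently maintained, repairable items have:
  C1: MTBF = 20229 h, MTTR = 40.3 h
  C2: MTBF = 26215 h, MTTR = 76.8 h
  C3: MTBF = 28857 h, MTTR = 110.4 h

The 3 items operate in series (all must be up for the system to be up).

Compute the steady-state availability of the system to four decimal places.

0.9913

A(C1) = MTBF/(MTBF+MTTR) = 20229/(20229+40.3) = 0.998012
A(C2) = MTBF/(MTBF+MTTR) = 26215/(26215+76.8) = 0.997079
A(C3) = MTBF/(MTBF+MTTR) = 28857/(28857+110.4) = 0.996189
Series availability: 0.998012 × 0.997079 × 0.996189 = 0.9913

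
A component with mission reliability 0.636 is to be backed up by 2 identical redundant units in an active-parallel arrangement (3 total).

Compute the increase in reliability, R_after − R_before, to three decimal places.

R_before = 0.636
R_after = 1 − (1 − 0.636)^3 = 0.952
ΔR = 0.952 − 0.636 = 0.316

0.316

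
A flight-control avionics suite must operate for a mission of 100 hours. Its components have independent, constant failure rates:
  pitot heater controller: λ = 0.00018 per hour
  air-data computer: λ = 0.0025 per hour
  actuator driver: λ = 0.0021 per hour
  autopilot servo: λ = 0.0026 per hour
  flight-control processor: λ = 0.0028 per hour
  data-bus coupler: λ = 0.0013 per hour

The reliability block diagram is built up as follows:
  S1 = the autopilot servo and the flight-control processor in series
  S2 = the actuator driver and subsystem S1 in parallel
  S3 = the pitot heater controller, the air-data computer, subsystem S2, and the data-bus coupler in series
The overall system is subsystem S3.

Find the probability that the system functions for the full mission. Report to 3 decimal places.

0.619

R(pitot heater controller) = exp(−0.00018 × 100) = 0.98216
R(air-data computer) = exp(−0.0025 × 100) = 0.77880
R(actuator driver) = exp(−0.0021 × 100) = 0.81058
R(autopilot servo) = exp(−0.0026 × 100) = 0.77105
R(flight-control processor) = exp(−0.0028 × 100) = 0.75578
R(data-bus coupler) = exp(−0.0013 × 100) = 0.87810
Series (autopilot servo and flight-control processor): 0.77105 × 0.75578 = 0.58274
Parallel (actuator driver and [0.58274]): 1 − (1 − 0.81058)(1 − 0.58274) = 0.92096
Series (pitot heater controller, air-data computer, [0.92096], and data-bus coupler): 0.98216 × 0.77880 × 0.92096 × 0.87810 = 0.619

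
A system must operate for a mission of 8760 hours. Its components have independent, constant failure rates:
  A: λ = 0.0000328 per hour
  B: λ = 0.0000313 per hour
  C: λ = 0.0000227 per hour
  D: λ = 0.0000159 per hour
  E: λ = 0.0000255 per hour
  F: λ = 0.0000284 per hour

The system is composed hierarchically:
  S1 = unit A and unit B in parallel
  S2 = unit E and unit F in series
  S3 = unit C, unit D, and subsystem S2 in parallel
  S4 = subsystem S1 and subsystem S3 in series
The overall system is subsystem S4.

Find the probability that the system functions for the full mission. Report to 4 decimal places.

R(A) = exp(−0.0000328 × 8760) = 0.750266
R(B) = exp(−0.0000313 × 8760) = 0.760189
R(C) = exp(−0.0000227 × 8760) = 0.819671
R(D) = exp(−0.0000159 × 8760) = 0.869981
R(E) = exp(−0.0000255 × 8760) = 0.799811
R(F) = exp(−0.0000284 × 8760) = 0.779748
Parallel (A and B): 1 − (1 − 0.750266)(1 − 0.760189) = 0.940111
Series (E and F): 0.799811 × 0.779748 = 0.623651
Parallel (C, D, and [0.623651]): 1 − (1 − 0.819671)(1 − 0.869981)(1 − 0.623651) = 0.991176
Series ([0.940111] and [0.991176]): 0.940111 × 0.991176 = 0.9318

0.9318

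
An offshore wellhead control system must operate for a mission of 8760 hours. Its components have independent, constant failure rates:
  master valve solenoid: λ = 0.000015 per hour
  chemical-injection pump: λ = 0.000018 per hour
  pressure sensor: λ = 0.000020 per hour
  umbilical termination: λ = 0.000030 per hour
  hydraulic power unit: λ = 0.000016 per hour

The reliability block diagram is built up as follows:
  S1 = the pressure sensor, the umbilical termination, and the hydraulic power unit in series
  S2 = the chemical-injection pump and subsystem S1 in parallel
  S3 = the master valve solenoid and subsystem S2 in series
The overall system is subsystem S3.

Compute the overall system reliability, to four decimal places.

0.8207

R(master valve solenoid) = exp(−0.000015 × 8760) = 0.876867
R(chemical-injection pump) = exp(−0.000018 × 8760) = 0.854123
R(pressure sensor) = exp(−0.000020 × 8760) = 0.839289
R(umbilical termination) = exp(−0.000030 × 8760) = 0.768896
R(hydraulic power unit) = exp(−0.000016 × 8760) = 0.869219
Series (pressure sensor, umbilical termination, and hydraulic power unit): 0.839289 × 0.768896 × 0.869219 = 0.560930
Parallel (chemical-injection pump and [0.560930]): 1 − (1 − 0.854123)(1 − 0.560930) = 0.935950
Series (master valve solenoid and [0.935950]): 0.876867 × 0.935950 = 0.8207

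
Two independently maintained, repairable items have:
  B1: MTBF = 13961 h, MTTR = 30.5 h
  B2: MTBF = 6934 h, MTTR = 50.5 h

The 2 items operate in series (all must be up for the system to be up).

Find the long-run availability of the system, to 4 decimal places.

A(B1) = MTBF/(MTBF+MTTR) = 13961/(13961+30.5) = 0.997820
A(B2) = MTBF/(MTBF+MTTR) = 6934/(6934+50.5) = 0.992770
Series availability: 0.997820 × 0.992770 = 0.9906

0.9906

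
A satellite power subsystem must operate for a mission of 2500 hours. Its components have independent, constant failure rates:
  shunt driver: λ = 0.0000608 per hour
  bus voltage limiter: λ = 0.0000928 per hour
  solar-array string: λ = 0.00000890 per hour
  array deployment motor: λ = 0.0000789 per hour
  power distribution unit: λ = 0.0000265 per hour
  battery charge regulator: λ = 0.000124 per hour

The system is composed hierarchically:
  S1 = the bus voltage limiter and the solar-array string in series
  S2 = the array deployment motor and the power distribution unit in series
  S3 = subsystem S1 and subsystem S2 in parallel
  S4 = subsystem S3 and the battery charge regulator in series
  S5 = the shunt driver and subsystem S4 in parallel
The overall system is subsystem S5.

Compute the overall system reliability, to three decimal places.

0.957

R(shunt driver) = exp(−0.0000608 × 2500) = 0.85899
R(bus voltage limiter) = exp(−0.0000928 × 2500) = 0.79295
R(solar-array string) = exp(−0.00000890 × 2500) = 0.97800
R(array deployment motor) = exp(−0.0000789 × 2500) = 0.82099
R(power distribution unit) = exp(−0.0000265 × 2500) = 0.93590
R(battery charge regulator) = exp(−0.000124 × 2500) = 0.73345
Series (bus voltage limiter and solar-array string): 0.79295 × 0.97800 = 0.77551
Series (array deployment motor and power distribution unit): 0.82099 × 0.93590 = 0.76836
Parallel ([0.77551] and [0.76836]): 1 − (1 − 0.77551)(1 − 0.76836) = 0.94800
Series ([0.94800] and battery charge regulator): 0.94800 × 0.73345 = 0.69531
Parallel (shunt driver and [0.69531]): 1 − (1 − 0.85899)(1 − 0.69531) = 0.957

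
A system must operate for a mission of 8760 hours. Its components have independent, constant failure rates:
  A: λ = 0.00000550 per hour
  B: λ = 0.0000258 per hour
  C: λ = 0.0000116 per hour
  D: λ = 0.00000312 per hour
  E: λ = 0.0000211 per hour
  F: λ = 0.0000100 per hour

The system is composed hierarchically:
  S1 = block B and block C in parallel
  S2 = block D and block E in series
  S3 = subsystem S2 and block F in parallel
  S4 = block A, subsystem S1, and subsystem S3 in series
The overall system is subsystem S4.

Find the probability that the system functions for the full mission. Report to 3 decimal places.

R(A) = exp(−0.00000550 × 8760) = 0.95296
R(B) = exp(−0.0000258 × 8760) = 0.79771
R(C) = exp(−0.0000116 × 8760) = 0.90338
R(D) = exp(−0.00000312 × 8760) = 0.97304
R(E) = exp(−0.0000211 × 8760) = 0.83124
R(F) = exp(−0.0000100 × 8760) = 0.91613
Parallel (B and C): 1 − (1 − 0.79771)(1 − 0.90338) = 0.98045
Series (D and E): 0.97304 × 0.83124 = 0.80883
Parallel ([0.80883] and F): 1 − (1 − 0.80883)(1 − 0.91613) = 0.98397
Series (A, [0.98045], and [0.98397]): 0.95296 × 0.98045 × 0.98397 = 0.919

0.919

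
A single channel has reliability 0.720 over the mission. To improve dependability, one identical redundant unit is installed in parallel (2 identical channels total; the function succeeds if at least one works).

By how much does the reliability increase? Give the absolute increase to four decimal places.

0.2016

R_before = 0.720
R_after = 1 − (1 − 0.720)^2 = 0.9216
ΔR = 0.9216 − 0.720 = 0.2016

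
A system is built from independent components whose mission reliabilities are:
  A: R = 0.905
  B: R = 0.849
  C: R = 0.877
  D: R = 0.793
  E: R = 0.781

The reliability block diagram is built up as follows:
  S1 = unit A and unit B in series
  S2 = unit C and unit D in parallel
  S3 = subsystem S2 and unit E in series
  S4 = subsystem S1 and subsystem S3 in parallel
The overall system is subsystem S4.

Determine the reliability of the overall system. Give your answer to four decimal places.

0.9447

Series (A and B): 0.905000 × 0.849000 = 0.768345
Parallel (C and D): 1 − (1 − 0.877000)(1 − 0.793000) = 0.974539
Series ([0.974539] and E): 0.974539 × 0.781000 = 0.761115
Parallel ([0.768345] and [0.761115]): 1 − (1 − 0.768345)(1 − 0.761115) = 0.9447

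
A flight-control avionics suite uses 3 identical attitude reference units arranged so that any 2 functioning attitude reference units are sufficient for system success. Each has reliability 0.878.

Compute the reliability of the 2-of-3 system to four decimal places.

0.9590

R = Σ_{i=2}^{3} C(3,i) p^i (1−p)^{3−i} with p = 0.878
C(3,2)·0.878^2·0.122^1 = 0.282144
C(3,3)·0.878^3·0.122^0 = 0.676836
Sum = 0.9590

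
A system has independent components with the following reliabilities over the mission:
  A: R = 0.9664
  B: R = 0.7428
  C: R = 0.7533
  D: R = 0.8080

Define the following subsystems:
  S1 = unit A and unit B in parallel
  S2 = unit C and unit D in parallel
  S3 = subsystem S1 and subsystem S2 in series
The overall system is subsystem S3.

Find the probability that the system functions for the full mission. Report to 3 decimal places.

0.944

Parallel (A and B): 1 − (1 − 0.96640)(1 − 0.74280) = 0.99136
Parallel (C and D): 1 − (1 − 0.75330)(1 − 0.80800) = 0.95263
Series ([0.99136] and [0.95263]): 0.99136 × 0.95263 = 0.944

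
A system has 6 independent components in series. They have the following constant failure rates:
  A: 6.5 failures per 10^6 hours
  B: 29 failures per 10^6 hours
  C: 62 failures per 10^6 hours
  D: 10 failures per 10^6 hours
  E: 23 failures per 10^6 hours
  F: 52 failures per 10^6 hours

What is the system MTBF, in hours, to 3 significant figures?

5480

Series of exponential components: λ_sys = Σ λ_i
λ_sys = 0.0000065 + 0.000029 + 0.000062 + 0.000010 + 0.000023 + 0.000052 = 1.8250e-04 /h
MTBF = 1 / λ_sys = 5480 h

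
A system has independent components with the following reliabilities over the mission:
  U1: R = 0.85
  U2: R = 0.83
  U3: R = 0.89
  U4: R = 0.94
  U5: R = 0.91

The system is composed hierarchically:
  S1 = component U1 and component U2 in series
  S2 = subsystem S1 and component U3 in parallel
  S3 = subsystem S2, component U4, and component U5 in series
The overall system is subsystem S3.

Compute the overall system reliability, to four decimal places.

0.8277

Series (U1 and U2): 0.850000 × 0.830000 = 0.705500
Parallel ([0.705500] and U3): 1 − (1 − 0.705500)(1 − 0.890000) = 0.967605
Series ([0.967605], U4, and U5): 0.967605 × 0.940000 × 0.910000 = 0.8277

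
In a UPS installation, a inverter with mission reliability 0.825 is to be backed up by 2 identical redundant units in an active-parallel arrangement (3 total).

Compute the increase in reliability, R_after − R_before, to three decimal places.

0.170

R_before = 0.825
R_after = 1 − (1 − 0.825)^3 = 0.995
ΔR = 0.995 − 0.825 = 0.170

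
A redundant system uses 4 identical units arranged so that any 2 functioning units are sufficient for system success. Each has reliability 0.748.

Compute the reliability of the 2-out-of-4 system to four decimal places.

R = Σ_{i=2}^{4} C(4,i) p^i (1−p)^{4−i} with p = 0.748
C(4,2)·0.748^2·0.252^2 = 0.213184
C(4,3)·0.748^3·0.252^1 = 0.421857
C(4,4)·0.748^4·0.252^0 = 0.313045
Sum = 0.9481

0.9481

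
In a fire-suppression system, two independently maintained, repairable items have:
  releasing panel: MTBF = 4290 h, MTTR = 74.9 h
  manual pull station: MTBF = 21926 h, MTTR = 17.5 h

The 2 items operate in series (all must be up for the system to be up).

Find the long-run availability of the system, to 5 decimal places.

0.98206

A(releasing panel) = MTBF/(MTBF+MTTR) = 4290/(4290+74.9) = 0.982840
A(manual pull station) = MTBF/(MTBF+MTTR) = 21926/(21926+17.5) = 0.999202
Series availability: 0.982840 × 0.999202 = 0.98206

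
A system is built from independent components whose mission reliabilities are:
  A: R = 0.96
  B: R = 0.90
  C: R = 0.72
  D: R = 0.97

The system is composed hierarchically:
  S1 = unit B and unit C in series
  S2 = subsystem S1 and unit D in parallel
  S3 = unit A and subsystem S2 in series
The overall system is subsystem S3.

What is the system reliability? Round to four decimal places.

0.9499

Series (B and C): 0.900000 × 0.720000 = 0.648000
Parallel ([0.648000] and D): 1 − (1 − 0.648000)(1 − 0.970000) = 0.989440
Series (A and [0.989440]): 0.960000 × 0.989440 = 0.9499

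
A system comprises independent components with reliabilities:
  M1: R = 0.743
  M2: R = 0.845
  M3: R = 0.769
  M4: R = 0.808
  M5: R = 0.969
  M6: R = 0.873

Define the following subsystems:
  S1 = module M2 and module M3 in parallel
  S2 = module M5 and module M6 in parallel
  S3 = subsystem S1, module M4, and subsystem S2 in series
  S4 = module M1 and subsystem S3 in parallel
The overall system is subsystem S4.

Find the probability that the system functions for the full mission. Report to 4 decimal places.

0.9424

Parallel (M2 and M3): 1 − (1 − 0.845000)(1 − 0.769000) = 0.964195
Parallel (M5 and M6): 1 − (1 − 0.969000)(1 − 0.873000) = 0.996063
Series ([0.964195], M4, and [0.996063]): 0.964195 × 0.808000 × 0.996063 = 0.776002
Parallel (M1 and [0.776002]): 1 − (1 − 0.743000)(1 − 0.776002) = 0.9424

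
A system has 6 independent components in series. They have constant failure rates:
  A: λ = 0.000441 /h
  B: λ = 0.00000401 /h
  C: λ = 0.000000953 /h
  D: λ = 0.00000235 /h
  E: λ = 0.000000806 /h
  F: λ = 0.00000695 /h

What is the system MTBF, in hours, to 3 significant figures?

2190

Series of exponential components: λ_sys = Σ λ_i
λ_sys = 0.000441 + 0.00000401 + 0.000000953 + 0.00000235 + 0.000000806 + 0.00000695 = 4.5607e-04 /h
MTBF = 1 / λ_sys = 2190 h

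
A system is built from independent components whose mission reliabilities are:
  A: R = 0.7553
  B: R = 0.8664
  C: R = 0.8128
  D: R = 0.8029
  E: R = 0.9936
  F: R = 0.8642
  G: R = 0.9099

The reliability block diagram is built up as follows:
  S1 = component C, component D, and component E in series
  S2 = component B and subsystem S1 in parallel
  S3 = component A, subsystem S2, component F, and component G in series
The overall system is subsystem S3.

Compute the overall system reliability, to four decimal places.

0.5660

Series (C, D, and E): 0.812800 × 0.802900 × 0.993600 = 0.648420
Parallel (B and [0.648420]): 1 − (1 − 0.866400)(1 − 0.648420) = 0.953029
Series (A, [0.953029], F, and G): 0.755300 × 0.953029 × 0.864200 × 0.909900 = 0.5660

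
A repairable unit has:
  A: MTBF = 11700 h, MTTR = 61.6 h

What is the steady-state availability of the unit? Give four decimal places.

A(A) = MTBF/(MTBF+MTTR) = 11700/(11700+61.6) = 0.9948

0.9948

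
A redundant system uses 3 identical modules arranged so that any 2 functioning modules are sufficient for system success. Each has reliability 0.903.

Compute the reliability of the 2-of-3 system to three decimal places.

0.974

R = Σ_{i=2}^{3} C(3,i) p^i (1−p)^{3−i} with p = 0.903
C(3,2)·0.903^2·0.097^1 = 0.23728
C(3,3)·0.903^3·0.097^0 = 0.73631
Sum = 0.974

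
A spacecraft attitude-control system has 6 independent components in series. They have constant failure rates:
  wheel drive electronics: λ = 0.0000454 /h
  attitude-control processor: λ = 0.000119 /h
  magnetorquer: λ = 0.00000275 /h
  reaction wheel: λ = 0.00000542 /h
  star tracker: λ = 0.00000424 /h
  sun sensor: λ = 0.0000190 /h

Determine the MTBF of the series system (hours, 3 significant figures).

Series of exponential components: λ_sys = Σ λ_i
λ_sys = 0.0000454 + 0.000119 + 0.00000275 + 0.00000542 + 0.00000424 + 0.0000190 = 1.9581e-04 /h
MTBF = 1 / λ_sys = 5110 h

5110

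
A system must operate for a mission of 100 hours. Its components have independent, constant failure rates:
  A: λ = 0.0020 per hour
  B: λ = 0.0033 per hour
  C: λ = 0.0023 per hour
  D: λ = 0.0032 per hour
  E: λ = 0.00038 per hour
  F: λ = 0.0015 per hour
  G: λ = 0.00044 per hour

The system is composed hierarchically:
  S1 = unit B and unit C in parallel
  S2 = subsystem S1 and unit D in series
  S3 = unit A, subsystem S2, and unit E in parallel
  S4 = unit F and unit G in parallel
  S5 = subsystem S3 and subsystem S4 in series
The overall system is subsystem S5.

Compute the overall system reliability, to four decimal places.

R(A) = exp(−0.0020 × 100) = 0.818731
R(B) = exp(−0.0033 × 100) = 0.718924
R(C) = exp(−0.0023 × 100) = 0.794534
R(D) = exp(−0.0032 × 100) = 0.726149
R(E) = exp(−0.00038 × 100) = 0.962713
R(F) = exp(−0.0015 × 100) = 0.860708
R(G) = exp(−0.00044 × 100) = 0.956954
Parallel (B and C): 1 − (1 − 0.718924)(1 − 0.794534) = 0.942248
Series ([0.942248] and D): 0.942248 × 0.726149 = 0.684212
Parallel (A, [0.684212], and E): 1 − (1 − 0.818731)(1 − 0.684212)(1 − 0.962713) = 0.997866
Parallel (F and G): 1 − (1 − 0.860708)(1 − 0.956954) = 0.994004
Series ([0.997866] and [0.994004]): 0.997866 × 0.994004 = 0.9919

0.9919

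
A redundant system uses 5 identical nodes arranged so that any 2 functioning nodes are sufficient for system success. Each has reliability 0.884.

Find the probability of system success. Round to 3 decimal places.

R = Σ_{i=2}^{5} C(5,i) p^i (1−p)^{5−i} with p = 0.884
C(5,2)·0.884^2·0.116^3 = 0.01220
C(5,3)·0.884^3·0.116^2 = 0.09296
C(5,4)·0.884^4·0.116^1 = 0.35419
C(5,5)·0.884^5·0.116^0 = 0.53984
Sum = 0.999

0.999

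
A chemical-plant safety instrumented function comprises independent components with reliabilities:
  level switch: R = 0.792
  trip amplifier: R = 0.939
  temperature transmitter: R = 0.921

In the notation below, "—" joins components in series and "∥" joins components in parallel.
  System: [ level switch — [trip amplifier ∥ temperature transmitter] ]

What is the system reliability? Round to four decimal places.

Parallel (trip amplifier and temperature transmitter): 1 − (1 − 0.939000)(1 − 0.921000) = 0.995181
Series (level switch and [0.995181]): 0.792000 × 0.995181 = 0.7882

0.7882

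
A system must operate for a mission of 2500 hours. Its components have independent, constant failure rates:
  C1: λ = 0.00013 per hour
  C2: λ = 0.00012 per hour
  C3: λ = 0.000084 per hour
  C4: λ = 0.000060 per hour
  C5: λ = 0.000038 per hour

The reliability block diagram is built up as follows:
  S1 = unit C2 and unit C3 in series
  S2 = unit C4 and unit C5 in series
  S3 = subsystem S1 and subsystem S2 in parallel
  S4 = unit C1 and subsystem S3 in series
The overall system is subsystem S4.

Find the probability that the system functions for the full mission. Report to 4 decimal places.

0.6598

R(C1) = exp(−0.00013 × 2500) = 0.722527
R(C2) = exp(−0.00012 × 2500) = 0.740818
R(C3) = exp(−0.000084 × 2500) = 0.810584
R(C4) = exp(−0.000060 × 2500) = 0.860708
R(C5) = exp(−0.000038 × 2500) = 0.909373
Series (C2 and C3): 0.740818 × 0.810584 = 0.600495
Series (C4 and C5): 0.860708 × 0.909373 = 0.782705
Parallel ([0.600495] and [0.782705]): 1 − (1 − 0.600495)(1 − 0.782705) = 0.913190
Series (C1 and [0.913190]): 0.722527 × 0.913190 = 0.6598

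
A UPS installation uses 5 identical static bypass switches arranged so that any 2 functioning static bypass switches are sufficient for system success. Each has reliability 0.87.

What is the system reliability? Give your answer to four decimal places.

0.9987

R = Σ_{i=2}^{5} C(5,i) p^i (1−p)^{5−i} with p = 0.87
C(5,2)·0.87^2·0.13^3 = 0.016629
C(5,3)·0.87^3·0.13^2 = 0.111287
C(5,4)·0.87^4·0.13^1 = 0.372383
C(5,5)·0.87^5·0.13^0 = 0.498421
Sum = 0.9987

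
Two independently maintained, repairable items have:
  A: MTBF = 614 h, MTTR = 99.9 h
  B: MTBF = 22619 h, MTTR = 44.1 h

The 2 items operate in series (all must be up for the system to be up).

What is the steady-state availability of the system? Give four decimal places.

A(A) = MTBF/(MTBF+MTTR) = 614/(614+99.9) = 0.860064
A(B) = MTBF/(MTBF+MTTR) = 22619/(22619+44.1) = 0.998054
Series availability: 0.860064 × 0.998054 = 0.8584

0.8584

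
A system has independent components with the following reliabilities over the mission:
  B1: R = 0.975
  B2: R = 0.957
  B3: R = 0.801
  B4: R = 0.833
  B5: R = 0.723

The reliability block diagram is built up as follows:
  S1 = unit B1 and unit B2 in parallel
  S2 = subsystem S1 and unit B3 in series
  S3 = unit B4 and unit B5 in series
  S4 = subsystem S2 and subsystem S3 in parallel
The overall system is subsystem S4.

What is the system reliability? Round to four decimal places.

0.9205

Parallel (B1 and B2): 1 − (1 − 0.975000)(1 − 0.957000) = 0.998925
Series ([0.998925] and B3): 0.998925 × 0.801000 = 0.800139
Series (B4 and B5): 0.833000 × 0.723000 = 0.602259
Parallel ([0.800139] and [0.602259]): 1 − (1 − 0.800139)(1 − 0.602259) = 0.9205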